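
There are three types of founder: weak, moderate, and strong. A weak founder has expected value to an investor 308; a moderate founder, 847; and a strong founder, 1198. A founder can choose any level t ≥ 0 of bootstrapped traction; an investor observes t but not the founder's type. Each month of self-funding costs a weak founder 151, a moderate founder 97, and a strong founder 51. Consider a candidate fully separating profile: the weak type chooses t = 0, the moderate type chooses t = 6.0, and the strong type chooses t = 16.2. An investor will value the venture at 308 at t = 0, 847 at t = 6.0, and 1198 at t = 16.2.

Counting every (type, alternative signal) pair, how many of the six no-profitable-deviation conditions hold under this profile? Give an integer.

4

Strong (own payoff 1198 − 51×16.2 = 371.8): to t=0 gives 308 → no gain ✓; to t=6.0 gives 847 − 51×6.0 = 541 → profitable ✗.
Weak (own payoff 308): to t=6.0 gives 847 − 151×6.0 = -59 → no gain ✓; to t=16.2 gives 1198 − 151×16.2 = -1248.2 → no gain ✓.
Moderate (own payoff 847 − 97×6.0 = 265): to t=0 gives 308 → profitable ✗; to t=16.2 gives 1198 − 97×16.2 = -373.4 → no gain ✓.
4 of the 6 constraints hold; not an equilibrium.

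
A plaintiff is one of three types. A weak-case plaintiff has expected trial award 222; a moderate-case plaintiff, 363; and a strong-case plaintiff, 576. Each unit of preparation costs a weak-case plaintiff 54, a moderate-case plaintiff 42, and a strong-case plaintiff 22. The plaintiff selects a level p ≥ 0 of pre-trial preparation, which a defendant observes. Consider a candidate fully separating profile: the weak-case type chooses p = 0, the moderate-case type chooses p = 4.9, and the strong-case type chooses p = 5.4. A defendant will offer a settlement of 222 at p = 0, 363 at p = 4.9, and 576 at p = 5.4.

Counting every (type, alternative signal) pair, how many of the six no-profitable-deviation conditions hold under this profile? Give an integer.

Weak-case (own payoff 222): to p=4.9 gives 363 − 54×4.9 = 98.4 → no gain ✓; to p=5.4 gives 576 − 54×5.4 = 284.4 → profitable ✗.
Strong-case (own payoff 576 − 22×5.4 = 457.2): to p=0 gives 222 → no gain ✓; to p=4.9 gives 363 − 22×4.9 = 255.2 → no gain ✓.
Moderate-case (own payoff 363 − 42×4.9 = 157.2): to p=0 gives 222 → profitable ✗; to p=5.4 gives 576 − 42×5.4 = 349.2 → profitable ✗.
3 of the 6 constraints hold; not an equilibrium.

3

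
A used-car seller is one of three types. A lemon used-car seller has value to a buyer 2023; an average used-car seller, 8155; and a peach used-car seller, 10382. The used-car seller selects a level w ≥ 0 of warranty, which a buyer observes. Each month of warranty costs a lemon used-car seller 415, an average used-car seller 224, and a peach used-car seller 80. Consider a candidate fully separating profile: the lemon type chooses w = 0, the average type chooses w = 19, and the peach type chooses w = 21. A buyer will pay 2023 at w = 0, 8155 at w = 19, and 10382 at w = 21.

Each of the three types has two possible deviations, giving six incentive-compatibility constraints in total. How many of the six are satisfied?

Lemon (own payoff 2023): to w=19 gives 8155 − 415×19 = 270 → no gain ✓; to w=21 gives 10382 − 415×21 = 1667 → no gain ✓.
Average (own payoff 8155 − 224×19 = 3899): to w=0 gives 2023 → no gain ✓; to w=21 gives 10382 − 224×21 = 5678 → profitable ✗.
Peach (own payoff 10382 − 80×21 = 8702): to w=0 gives 2023 → no gain ✓; to w=19 gives 8155 − 80×19 = 6635 → no gain ✓.
5 of the 6 constraints hold; not an equilibrium.

5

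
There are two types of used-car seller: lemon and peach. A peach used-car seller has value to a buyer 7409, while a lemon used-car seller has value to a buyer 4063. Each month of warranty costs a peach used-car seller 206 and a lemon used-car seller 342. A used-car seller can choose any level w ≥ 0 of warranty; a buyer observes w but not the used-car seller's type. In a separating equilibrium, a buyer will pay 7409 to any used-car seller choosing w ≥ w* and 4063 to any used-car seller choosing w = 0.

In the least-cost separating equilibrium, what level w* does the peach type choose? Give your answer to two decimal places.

9.78

A lemon used-car seller choosing w = 0 receives 4063.
Imitating at w* instead would pay 7409 at cost 342·w*, netting 7409 − 342·w*.
Indifference: 4063 = 7409 − 342·w*, so w* = (7409 − 4063) / 342 ≈ 9.78.
This is the lemon type's binding incentive-compatibility constraint; any w ≥ 9.78 sustains separation on that side.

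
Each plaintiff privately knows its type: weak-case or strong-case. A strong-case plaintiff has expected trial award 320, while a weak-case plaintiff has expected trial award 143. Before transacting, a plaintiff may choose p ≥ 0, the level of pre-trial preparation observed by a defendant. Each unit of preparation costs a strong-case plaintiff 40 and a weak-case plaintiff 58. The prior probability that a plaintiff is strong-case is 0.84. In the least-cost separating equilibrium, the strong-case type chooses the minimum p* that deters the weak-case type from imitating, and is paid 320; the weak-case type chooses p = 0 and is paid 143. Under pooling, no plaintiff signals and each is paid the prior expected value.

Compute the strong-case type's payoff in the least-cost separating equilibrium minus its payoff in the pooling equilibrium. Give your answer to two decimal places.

Least-cost separating signal: p* solves 143 = 320 − 58·p*, so p* = (320 − 143)/58 ≈ 3.0517.
Strong-case type's separating payoff: 320 − 40 × p* = 320 − 40 × (320 − 143)/58 = 320 − 7080/58 ≈ 197.9310.
Pooling payoff: 0.84 × 320 + 0.16 × 143 = 291.68.
Difference: 197.9310 − 291.68 = -93.749, i.e. -93.75 to two decimal places.
The strong-case type would prefer the pooling outcome.

-93.75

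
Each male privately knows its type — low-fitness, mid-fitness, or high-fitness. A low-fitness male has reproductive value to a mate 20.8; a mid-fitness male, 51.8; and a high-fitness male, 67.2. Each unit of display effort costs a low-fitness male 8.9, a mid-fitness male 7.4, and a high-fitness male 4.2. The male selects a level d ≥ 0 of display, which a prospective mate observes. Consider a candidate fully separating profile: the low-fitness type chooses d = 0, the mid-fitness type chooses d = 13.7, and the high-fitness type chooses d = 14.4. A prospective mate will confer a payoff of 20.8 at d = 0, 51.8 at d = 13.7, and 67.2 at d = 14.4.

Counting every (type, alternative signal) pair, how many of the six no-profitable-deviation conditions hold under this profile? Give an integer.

Mid-fitness (own payoff 51.8 − 7.4×13.7 = -49.58): to d=0 gives 20.8 → profitable ✗; to d=14.4 gives 67.2 − 7.4×14.4 = -39.36 → profitable ✗.
Low-fitness (own payoff 20.8): to d=13.7 gives 51.8 − 8.9×13.7 = -70.13 → no gain ✓; to d=14.4 gives 67.2 − 8.9×14.4 = -60.96 → no gain ✓.
High-fitness (own payoff 67.2 − 4.2×14.4 = 6.72): to d=0 gives 20.8 → profitable ✗; to d=13.7 gives 51.8 − 4.2×13.7 = -5.74 → no gain ✓.
3 of the 6 constraints hold; not an equilibrium.

3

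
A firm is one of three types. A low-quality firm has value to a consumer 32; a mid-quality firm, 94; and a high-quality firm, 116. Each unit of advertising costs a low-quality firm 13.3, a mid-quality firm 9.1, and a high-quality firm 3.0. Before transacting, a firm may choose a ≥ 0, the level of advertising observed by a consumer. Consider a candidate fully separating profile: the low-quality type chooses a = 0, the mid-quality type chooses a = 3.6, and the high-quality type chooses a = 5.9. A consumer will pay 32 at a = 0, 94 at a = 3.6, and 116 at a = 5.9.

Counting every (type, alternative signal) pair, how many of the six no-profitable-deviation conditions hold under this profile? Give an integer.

Low-quality (own payoff 32): to a=3.6 gives 94 − 13.3×3.6 = 46.12 → profitable ✗; to a=5.9 gives 116 − 13.3×5.9 = 37.53 → profitable ✗.
Mid-quality (own payoff 94 − 9.1×3.6 = 61.24): to a=0 gives 32 → no gain ✓; to a=5.9 gives 116 − 9.1×5.9 = 62.31 → profitable ✗.
High-quality (own payoff 116 − 3.0×5.9 = 98.3): to a=0 gives 32 → no gain ✓; to a=3.6 gives 94 − 3.0×3.6 = 83.2 → no gain ✓.
3 of the 6 constraints hold; not an equilibrium.

3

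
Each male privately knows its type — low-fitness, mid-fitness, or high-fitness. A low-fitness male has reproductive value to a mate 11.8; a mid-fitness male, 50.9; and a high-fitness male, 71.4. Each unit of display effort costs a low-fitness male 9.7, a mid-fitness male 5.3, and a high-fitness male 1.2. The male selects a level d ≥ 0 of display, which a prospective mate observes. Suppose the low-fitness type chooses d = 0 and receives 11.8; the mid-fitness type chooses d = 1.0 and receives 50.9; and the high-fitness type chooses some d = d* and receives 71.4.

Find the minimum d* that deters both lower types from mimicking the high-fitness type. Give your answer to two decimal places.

Low-fitness type (on-path payoff 11.8) won't mimic when 11.8 ≥ 71.4 − 9.7·d*, i.e. d* ≥ 6.14.
Mid-fitness type (on-path payoff 50.9 − 5.3×1.0 = 45.6) won't mimic when 45.6 ≥ 71.4 − 5.3·d*, i.e. d* ≥ 4.87.
Both must hold, so d* = max(6.14, 4.87) = 6.14. The low-fitness type's constraint binds.

6.14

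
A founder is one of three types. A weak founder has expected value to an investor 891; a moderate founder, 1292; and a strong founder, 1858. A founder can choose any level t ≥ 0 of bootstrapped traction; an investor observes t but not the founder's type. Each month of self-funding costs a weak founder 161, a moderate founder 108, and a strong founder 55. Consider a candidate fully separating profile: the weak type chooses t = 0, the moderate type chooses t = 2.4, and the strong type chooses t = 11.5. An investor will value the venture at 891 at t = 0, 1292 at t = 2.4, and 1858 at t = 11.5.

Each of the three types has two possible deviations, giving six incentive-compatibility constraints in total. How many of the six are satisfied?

5

Moderate (own payoff 1292 − 108×2.4 = 1032.8): to t=0 gives 891 → no gain ✓; to t=11.5 gives 1858 − 108×11.5 = 616 → no gain ✓.
Weak (own payoff 891): to t=2.4 gives 1292 − 161×2.4 = 905.6 → profitable ✗; to t=11.5 gives 1858 − 161×11.5 = 6.5 → no gain ✓.
Strong (own payoff 1858 − 55×11.5 = 1225.5): to t=0 gives 891 → no gain ✓; to t=2.4 gives 1292 − 55×2.4 = 1160 → no gain ✓.
5 of the 6 constraints hold; not an equilibrium.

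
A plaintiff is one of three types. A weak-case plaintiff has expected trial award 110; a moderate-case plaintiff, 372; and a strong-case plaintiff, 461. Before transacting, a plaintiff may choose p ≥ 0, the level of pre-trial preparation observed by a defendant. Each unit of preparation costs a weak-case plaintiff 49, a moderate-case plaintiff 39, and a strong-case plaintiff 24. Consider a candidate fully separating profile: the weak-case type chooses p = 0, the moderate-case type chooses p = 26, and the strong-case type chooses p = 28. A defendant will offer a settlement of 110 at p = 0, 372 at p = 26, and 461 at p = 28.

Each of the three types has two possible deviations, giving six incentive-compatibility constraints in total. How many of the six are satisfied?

3

Strong-case (own payoff 461 − 24×28 = -211): to p=0 gives 110 → profitable ✗; to p=26 gives 372 − 24×26 = -252 → no gain ✓.
Moderate-case (own payoff 372 − 39×26 = -642): to p=0 gives 110 → profitable ✗; to p=28 gives 461 − 39×28 = -631 → profitable ✗.
Weak-case (own payoff 110): to p=26 gives 372 − 49×26 = -902 → no gain ✓; to p=28 gives 461 − 49×28 = -911 → no gain ✓.
3 of the 6 constraints hold; not an equilibrium.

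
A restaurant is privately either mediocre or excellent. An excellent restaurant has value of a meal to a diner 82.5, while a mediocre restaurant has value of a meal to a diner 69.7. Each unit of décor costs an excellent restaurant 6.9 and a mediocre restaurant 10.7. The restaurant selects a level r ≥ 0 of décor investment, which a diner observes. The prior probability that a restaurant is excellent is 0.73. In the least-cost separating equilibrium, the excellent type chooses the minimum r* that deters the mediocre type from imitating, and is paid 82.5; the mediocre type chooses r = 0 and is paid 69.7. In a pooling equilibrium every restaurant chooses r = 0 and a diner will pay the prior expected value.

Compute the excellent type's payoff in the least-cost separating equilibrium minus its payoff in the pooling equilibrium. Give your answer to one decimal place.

-4.8

Least-cost separating signal: r* solves 69.7 = 82.5 − 10.7·r*, so r* = (82.5 − 69.7)/10.7 ≈ 1.1963.
Excellent type's separating payoff: 82.5 − 6.9 × r* = 82.5 − 6.9 × (82.5 − 69.7)/10.7 = 82.5 − 88.32/10.7 ≈ 74.246.
Pooling payoff: 0.73 × 82.5 + 0.27 × 69.7 = 79.044.
Difference: 74.246 − 79.044 = -4.798, i.e. -4.8 to one decimal place.
The excellent type would prefer the pooling outcome.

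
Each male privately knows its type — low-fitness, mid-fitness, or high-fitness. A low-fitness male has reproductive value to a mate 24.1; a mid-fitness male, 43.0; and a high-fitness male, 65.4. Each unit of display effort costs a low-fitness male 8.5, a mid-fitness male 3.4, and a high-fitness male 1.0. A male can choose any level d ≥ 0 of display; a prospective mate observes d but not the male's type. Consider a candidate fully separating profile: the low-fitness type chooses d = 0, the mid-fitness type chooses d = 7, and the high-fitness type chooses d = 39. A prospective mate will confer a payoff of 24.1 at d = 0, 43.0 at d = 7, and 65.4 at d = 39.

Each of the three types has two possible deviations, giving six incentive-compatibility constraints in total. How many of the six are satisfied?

Mid-fitness (own payoff 43.0 − 3.4×7 = 19.2): to d=0 gives 24.1 → profitable ✗; to d=39 gives 65.4 − 3.4×39 = -67.2 → no gain ✓.
Low-fitness (own payoff 24.1): to d=7 gives 43.0 − 8.5×7 = -16.5 → no gain ✓; to d=39 gives 65.4 − 8.5×39 = -266.1 → no gain ✓.
High-fitness (own payoff 65.4 − 1.0×39 = 26.4): to d=0 gives 24.1 → no gain ✓; to d=7 gives 43.0 − 1.0×7 = 36 → profitable ✗.
4 of the 6 constraints hold; not an equilibrium.

4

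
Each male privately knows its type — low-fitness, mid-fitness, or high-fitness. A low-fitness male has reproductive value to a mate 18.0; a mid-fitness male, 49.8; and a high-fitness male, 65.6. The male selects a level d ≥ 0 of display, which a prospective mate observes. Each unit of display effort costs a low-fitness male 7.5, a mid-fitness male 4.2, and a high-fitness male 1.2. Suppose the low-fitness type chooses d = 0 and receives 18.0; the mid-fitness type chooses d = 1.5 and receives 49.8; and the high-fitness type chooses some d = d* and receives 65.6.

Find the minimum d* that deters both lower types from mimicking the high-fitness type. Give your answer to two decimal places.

Mid-fitness type (on-path payoff 49.8 − 4.2×1.5 = 43.5) won't mimic when 43.5 ≥ 65.6 − 4.2·d*, i.e. d* ≥ 5.26.
Low-fitness type (on-path payoff 18.0) won't mimic when 18.0 ≥ 65.6 − 7.5·d*, i.e. d* ≥ 6.35.
Both must hold, so d* = max(6.35, 5.26) = 6.35. The low-fitness type's constraint binds.

6.35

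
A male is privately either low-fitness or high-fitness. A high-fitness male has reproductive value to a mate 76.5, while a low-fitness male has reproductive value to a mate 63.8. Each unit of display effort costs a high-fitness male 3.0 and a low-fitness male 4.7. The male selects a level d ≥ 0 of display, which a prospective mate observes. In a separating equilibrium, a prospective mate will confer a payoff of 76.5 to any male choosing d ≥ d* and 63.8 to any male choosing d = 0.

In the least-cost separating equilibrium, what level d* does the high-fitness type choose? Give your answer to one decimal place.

2.7

A low-fitness male choosing d = 0 receives 63.8.
Imitating at d* instead would pay 76.5 at cost 4.7·d*, netting 76.5 − 4.7·d*.
Indifference: 63.8 = 76.5 − 4.7·d*, so d* = (76.5 − 63.8) / 4.7 ≈ 2.7.
At d* the low-fitness type's incentive constraint just binds; the high-fitness type strictly prefers d* since its per-unit cost is lower.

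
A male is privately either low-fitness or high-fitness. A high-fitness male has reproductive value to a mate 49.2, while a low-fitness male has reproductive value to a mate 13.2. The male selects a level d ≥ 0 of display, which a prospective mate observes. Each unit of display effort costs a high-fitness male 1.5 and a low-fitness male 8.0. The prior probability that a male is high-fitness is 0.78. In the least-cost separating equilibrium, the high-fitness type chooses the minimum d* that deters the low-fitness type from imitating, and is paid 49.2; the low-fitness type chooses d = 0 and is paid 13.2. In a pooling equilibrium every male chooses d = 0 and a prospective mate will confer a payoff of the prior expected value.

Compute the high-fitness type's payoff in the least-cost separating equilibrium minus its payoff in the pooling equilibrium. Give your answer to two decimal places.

1.17

Least-cost separating signal: d* solves 13.2 = 49.2 − 8.0·d*, so d* = (49.2 − 13.2)/8.0 = 4.5.
High-fitness type's separating payoff: 49.2 − 1.5 × d* = 49.2 − 1.5 × (49.2 − 13.2)/8.0 = 49.2 − 54/8.0 = 42.45.
Pooling payoff: 0.78 × 49.2 + 0.22 × 13.2 = 41.28.
Difference: 42.45 − 41.28 = 1.17.
The high-fitness type prefers to separate.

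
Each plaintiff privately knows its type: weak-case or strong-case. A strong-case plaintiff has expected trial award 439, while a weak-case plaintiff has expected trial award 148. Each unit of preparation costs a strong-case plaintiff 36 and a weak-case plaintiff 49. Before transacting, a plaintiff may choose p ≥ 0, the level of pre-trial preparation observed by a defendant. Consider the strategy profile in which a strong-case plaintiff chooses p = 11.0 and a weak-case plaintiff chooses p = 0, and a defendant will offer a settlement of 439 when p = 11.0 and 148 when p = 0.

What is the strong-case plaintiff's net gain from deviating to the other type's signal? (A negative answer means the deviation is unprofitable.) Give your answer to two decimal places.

105.00

Playing p = 11.0 the strong-case plaintiff receives 439 − 36 × 11.0 = 43.
Deviating to p = 0 yields 148 instead.
Gain from deviating: 148 − 43 = 105.00.
The gain is positive, so the strong-case type's incentive-compatibility constraint is violated — this profile is not a separating equilibrium.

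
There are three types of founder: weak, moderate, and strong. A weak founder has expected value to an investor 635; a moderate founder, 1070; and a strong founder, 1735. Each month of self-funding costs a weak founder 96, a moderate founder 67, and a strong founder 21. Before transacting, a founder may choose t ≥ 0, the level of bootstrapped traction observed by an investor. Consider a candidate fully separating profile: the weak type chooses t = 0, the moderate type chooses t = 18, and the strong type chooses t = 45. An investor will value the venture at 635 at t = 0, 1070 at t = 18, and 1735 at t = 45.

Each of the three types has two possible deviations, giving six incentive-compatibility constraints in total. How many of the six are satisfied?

5

Strong (own payoff 1735 − 21×45 = 790): to t=0 gives 635 → no gain ✓; to t=18 gives 1070 − 21×18 = 692 → no gain ✓.
Weak (own payoff 635): to t=18 gives 1070 − 96×18 = -658 → no gain ✓; to t=45 gives 1735 − 96×45 = -2585 → no gain ✓.
Moderate (own payoff 1070 − 67×18 = -136): to t=0 gives 635 → profitable ✗; to t=45 gives 1735 − 67×45 = -1280 → no gain ✓.
5 of the 6 constraints hold; not an equilibrium.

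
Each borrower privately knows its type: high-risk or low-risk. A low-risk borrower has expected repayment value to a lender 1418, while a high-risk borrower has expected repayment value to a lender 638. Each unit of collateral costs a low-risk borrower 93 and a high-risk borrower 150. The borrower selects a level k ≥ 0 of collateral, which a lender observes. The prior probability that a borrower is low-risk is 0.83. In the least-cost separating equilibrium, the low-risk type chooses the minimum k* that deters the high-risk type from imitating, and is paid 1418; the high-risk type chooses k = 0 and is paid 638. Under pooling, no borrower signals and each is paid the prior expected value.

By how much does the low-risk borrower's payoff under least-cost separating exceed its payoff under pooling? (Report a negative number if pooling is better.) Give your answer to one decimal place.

-351.0

Least-cost separating signal: k* solves 638 = 1418 − 150·k*, so k* = (1418 − 638)/150 = 5.2.
Low-risk type's separating payoff: 1418 − 93 × k* = 1418 − 93 × (1418 − 638)/150 = 1418 − 72540/150 = 934.4.
Pooling payoff: 0.83 × 1418 + 0.17 × 638 = 1285.4.
Difference: 934.4 − 1285.4 = -351.0.
The low-risk type would prefer the pooling outcome.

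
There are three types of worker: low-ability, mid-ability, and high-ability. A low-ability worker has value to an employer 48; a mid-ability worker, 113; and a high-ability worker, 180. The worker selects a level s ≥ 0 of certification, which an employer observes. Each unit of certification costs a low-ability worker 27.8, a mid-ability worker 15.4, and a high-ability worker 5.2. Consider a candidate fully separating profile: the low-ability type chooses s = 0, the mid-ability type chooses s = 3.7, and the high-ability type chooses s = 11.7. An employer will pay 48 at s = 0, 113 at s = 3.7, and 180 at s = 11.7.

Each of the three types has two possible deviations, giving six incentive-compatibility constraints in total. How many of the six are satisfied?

Mid-ability (own payoff 113 − 15.4×3.7 = 56.02): to s=0 gives 48 → no gain ✓; to s=11.7 gives 180 − 15.4×11.7 = -0.18 → no gain ✓.
High-ability (own payoff 180 − 5.2×11.7 = 119.16): to s=0 gives 48 → no gain ✓; to s=3.7 gives 113 − 5.2×3.7 = 93.76 → no gain ✓.
Low-ability (own payoff 48): to s=3.7 gives 113 − 27.8×3.7 = 10.14 → no gain ✓; to s=11.7 gives 180 − 27.8×11.7 = -145.26 → no gain ✓.
6 of the 6 constraints hold; this profile is a separating equilibrium.

6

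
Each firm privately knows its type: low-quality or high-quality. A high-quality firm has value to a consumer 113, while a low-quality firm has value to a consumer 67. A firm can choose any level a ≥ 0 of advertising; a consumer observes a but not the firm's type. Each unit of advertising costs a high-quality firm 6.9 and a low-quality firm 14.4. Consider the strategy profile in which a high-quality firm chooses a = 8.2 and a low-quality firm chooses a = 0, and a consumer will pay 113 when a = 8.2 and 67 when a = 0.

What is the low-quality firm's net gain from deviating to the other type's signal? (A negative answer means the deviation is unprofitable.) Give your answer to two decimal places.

-72.08

Playing a = 0 the low-quality firm receives 67.
Deviating to a = 8.2 brings payment 113 at cost 14.4 × 8.2 = 118.08, netting -5.08.
Gain from deviating: -5.08 − 67 = -72.08.
The gain is negative, so the low-quality type's incentive-compatibility constraint is satisfied.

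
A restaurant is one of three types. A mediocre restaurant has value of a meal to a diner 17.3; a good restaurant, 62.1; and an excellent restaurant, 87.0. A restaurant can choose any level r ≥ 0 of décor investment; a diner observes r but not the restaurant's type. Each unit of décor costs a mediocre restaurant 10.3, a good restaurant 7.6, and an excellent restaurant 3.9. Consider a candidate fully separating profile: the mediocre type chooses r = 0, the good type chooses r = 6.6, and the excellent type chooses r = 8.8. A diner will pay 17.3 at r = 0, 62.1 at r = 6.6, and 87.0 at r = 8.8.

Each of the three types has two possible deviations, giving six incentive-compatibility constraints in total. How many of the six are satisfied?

4

Mediocre (own payoff 17.3): to r=6.6 gives 62.1 − 10.3×6.6 = -5.88 → no gain ✓; to r=8.8 gives 87.0 − 10.3×8.8 = -3.64 → no gain ✓.
Excellent (own payoff 87.0 − 3.9×8.8 = 52.68): to r=0 gives 17.3 → no gain ✓; to r=6.6 gives 62.1 − 3.9×6.6 = 36.36 → no gain ✓.
Good (own payoff 62.1 − 7.6×6.6 = 11.94): to r=0 gives 17.3 → profitable ✗; to r=8.8 gives 87.0 − 7.6×8.8 = 20.12 → profitable ✗.
4 of the 6 constraints hold; not an equilibrium.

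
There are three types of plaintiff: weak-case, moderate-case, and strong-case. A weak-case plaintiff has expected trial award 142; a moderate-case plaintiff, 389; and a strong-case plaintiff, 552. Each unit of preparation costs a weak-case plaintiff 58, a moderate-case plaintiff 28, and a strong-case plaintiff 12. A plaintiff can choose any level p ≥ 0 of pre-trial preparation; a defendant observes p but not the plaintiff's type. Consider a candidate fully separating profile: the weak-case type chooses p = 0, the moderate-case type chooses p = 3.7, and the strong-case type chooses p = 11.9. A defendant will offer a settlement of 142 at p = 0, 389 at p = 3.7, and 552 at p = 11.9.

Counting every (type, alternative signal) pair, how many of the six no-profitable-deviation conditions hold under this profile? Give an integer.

Strong-case (own payoff 552 − 12×11.9 = 409.2): to p=0 gives 142 → no gain ✓; to p=3.7 gives 389 − 12×3.7 = 344.6 → no gain ✓.
Moderate-case (own payoff 389 − 28×3.7 = 285.4): to p=0 gives 142 → no gain ✓; to p=11.9 gives 552 − 28×11.9 = 218.8 → no gain ✓.
Weak-case (own payoff 142): to p=3.7 gives 389 − 58×3.7 = 174.4 → profitable ✗; to p=11.9 gives 552 − 58×11.9 = -138.2 → no gain ✓.
5 of the 6 constraints hold; not an equilibrium.

5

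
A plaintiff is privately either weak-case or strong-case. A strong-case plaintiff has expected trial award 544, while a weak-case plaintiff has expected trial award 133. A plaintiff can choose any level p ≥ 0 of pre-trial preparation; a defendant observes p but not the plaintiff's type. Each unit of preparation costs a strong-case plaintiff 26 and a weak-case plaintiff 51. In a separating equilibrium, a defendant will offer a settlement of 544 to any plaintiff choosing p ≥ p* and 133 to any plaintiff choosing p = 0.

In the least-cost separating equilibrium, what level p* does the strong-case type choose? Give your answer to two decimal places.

A weak-case plaintiff choosing p = 0 receives 133.
Imitating at p* instead would pay 544 at cost 51·p*, netting 544 − 51·p*.
Indifference: 133 = 544 − 51·p*, so p* = (544 − 133) / 51 ≈ 8.06.
At p* the weak-case type's incentive constraint just binds; the strong-case type strictly prefers p* since its per-unit cost is lower.

8.06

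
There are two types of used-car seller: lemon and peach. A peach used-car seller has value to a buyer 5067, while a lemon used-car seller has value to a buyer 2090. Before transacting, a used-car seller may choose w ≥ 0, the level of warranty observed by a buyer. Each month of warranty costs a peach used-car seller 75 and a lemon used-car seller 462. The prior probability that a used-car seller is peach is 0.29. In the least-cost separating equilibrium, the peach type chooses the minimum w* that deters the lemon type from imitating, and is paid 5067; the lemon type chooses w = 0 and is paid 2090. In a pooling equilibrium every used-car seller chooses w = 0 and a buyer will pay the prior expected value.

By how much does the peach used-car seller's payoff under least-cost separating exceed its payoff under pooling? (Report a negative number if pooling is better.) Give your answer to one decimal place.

Least-cost separating signal: w* solves 2090 = 5067 − 462·w*, so w* = (5067 − 2090)/462 ≈ 6.4437.
Peach type's separating payoff: 5067 − 75 × w* = 5067 − 75 × (5067 − 2090)/462 = 5067 − 223275/462 ≈ 4583.721.
Pooling payoff: 0.29 × 5067 + 0.71 × 2090 = 2953.33.
Difference: 4583.721 − 2953.33 = 1630.391, i.e. 1630.4 to one decimal place.
The peach type prefers to separate.

1630.4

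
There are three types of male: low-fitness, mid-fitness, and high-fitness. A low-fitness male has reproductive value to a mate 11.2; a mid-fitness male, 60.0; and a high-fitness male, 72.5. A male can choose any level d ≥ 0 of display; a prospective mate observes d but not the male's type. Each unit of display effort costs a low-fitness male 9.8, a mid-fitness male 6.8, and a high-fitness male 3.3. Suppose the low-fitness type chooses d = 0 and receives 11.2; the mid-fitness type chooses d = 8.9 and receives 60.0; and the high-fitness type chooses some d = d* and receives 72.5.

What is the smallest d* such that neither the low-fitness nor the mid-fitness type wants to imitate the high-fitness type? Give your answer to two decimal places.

Low-fitness type (on-path payoff 11.2) won't mimic when 11.2 ≥ 72.5 − 9.8·d*, i.e. d* ≥ 6.26.
Mid-fitness type (on-path payoff 60.0 − 6.8×8.9 = -0.52) won't mimic when -0.52 ≥ 72.5 − 6.8·d*, i.e. d* ≥ 10.74.
Both must hold, so d* = max(6.26, 10.74) = 10.74. The mid-fitness type's constraint binds.

10.74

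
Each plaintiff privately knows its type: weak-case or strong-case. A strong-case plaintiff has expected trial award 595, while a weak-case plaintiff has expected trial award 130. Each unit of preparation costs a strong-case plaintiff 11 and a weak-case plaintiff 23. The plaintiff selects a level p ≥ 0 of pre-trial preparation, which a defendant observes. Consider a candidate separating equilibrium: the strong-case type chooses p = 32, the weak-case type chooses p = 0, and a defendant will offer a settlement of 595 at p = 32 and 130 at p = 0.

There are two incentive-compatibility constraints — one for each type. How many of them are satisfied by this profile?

2

Weak-case type: stay at 0 → 130; mimic → 595 − 23 × 32 = -141. IC holds (130 ≥ -141).
Strong-case type: signal → 595 − 11 × 32 = 243; deviate to 0 → 130. IC holds (243 ≥ 130).
2 of 2 constraints hold, so this is a separating equilibrium.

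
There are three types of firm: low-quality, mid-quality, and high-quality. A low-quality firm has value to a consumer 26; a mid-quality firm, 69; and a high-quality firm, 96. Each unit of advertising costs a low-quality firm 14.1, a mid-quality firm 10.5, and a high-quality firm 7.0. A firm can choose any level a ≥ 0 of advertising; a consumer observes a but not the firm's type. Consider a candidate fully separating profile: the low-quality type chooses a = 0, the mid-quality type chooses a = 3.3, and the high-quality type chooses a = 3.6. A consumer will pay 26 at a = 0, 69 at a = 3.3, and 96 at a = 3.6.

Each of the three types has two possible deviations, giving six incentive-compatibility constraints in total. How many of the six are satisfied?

4

Mid-quality (own payoff 69 − 10.5×3.3 = 34.35): to a=0 gives 26 → no gain ✓; to a=3.6 gives 96 − 10.5×3.6 = 58.2 → profitable ✗.
Low-quality (own payoff 26): to a=3.3 gives 69 − 14.1×3.3 = 22.47 → no gain ✓; to a=3.6 gives 96 − 14.1×3.6 = 45.24 → profitable ✗.
High-quality (own payoff 96 − 7.0×3.6 = 70.8): to a=0 gives 26 → no gain ✓; to a=3.3 gives 69 − 7.0×3.3 = 45.9 → no gain ✓.
4 of the 6 constraints hold; not an equilibrium.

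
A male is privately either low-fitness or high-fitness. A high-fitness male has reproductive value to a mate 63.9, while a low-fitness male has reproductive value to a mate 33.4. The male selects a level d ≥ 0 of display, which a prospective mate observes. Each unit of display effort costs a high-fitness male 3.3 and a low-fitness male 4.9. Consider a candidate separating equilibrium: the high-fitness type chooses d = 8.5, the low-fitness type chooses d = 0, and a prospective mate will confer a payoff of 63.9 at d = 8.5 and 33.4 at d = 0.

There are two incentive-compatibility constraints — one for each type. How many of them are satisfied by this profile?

Low-fitness type: stay at 0 → 33.4; mimic → 63.9 − 4.9 × 8.5 = 22.25. IC holds (33.4 ≥ 22.25).
High-fitness type: signal → 63.9 − 3.3 × 8.5 = 35.85; deviate to 0 → 33.4. IC holds (35.85 ≥ 33.4).
2 of 2 constraints hold, so this is a separating equilibrium.

2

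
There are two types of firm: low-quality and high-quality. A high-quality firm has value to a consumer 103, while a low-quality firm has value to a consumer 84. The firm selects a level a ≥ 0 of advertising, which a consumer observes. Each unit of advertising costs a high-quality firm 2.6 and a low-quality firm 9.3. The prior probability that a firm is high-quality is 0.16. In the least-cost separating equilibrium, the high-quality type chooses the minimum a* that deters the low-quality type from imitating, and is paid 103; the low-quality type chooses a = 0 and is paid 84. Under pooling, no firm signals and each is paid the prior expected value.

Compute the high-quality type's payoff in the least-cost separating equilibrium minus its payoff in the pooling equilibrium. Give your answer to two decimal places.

Least-cost separating signal: a* solves 84 = 103 − 9.3·a*, so a* = (103 − 84)/9.3 ≈ 2.0430.
High-quality type's separating payoff: 103 − 2.6 × a* = 103 − 2.6 × (103 − 84)/9.3 = 103 − 49.4/9.3 ≈ 97.6882.
Pooling payoff: 0.16 × 103 + 0.84 × 84 = 87.04.
Difference: 97.6882 − 87.04 = 10.6482, i.e. 10.65 to two decimal places.
The high-quality type prefers to separate.

10.65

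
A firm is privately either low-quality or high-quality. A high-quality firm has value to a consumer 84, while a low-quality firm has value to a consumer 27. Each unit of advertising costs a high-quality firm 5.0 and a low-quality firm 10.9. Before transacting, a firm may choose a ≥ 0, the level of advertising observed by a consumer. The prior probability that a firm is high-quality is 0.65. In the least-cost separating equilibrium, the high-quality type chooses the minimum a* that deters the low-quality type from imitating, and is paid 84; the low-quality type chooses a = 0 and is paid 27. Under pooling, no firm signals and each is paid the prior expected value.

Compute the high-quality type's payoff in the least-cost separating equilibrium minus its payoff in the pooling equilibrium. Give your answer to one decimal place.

Least-cost separating signal: a* solves 27 = 84 − 10.9·a*, so a* = (84 − 27)/10.9 ≈ 5.2294.
High-quality type's separating payoff: 84 − 5.0 × a* = 84 − 5.0 × (84 − 27)/10.9 = 84 − 285/10.9 ≈ 57.853.
Pooling payoff: 0.65 × 84 + 0.35 × 27 = 64.05.
Difference: 57.853 − 64.05 = -6.197, i.e. -6.2 to one decimal place.
The high-quality type would prefer the pooling outcome.

-6.2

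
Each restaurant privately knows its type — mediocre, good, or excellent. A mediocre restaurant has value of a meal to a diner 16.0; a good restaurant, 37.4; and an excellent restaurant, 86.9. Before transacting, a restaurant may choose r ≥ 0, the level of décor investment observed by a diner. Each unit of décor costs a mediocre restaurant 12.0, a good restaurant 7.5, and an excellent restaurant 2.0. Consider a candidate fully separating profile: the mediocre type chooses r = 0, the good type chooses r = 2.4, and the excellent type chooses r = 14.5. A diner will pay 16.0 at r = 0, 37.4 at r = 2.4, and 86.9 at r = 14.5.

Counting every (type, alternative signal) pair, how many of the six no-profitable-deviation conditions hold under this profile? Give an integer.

6

Good (own payoff 37.4 − 7.5×2.4 = 19.4): to r=0 gives 16.0 → no gain ✓; to r=14.5 gives 86.9 − 7.5×14.5 = -21.85 → no gain ✓.
Mediocre (own payoff 16.0): to r=2.4 gives 37.4 − 12.0×2.4 = 8.6 → no gain ✓; to r=14.5 gives 86.9 − 12.0×14.5 = -87.1 → no gain ✓.
Excellent (own payoff 86.9 − 2.0×14.5 = 57.9): to r=0 gives 16.0 → no gain ✓; to r=2.4 gives 37.4 − 2.0×2.4 = 32.6 → no gain ✓.
6 of the 6 constraints hold; this profile is a separating equilibrium.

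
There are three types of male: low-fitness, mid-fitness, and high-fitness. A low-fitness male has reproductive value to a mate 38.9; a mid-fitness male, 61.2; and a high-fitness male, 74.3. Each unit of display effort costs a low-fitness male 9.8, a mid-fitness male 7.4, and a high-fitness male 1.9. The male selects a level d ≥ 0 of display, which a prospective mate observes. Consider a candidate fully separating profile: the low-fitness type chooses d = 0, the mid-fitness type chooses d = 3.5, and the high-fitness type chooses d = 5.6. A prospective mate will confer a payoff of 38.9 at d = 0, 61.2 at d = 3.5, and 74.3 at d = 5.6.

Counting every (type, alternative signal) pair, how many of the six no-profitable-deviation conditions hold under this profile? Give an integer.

5

High-fitness (own payoff 74.3 − 1.9×5.6 = 63.66): to d=0 gives 38.9 → no gain ✓; to d=3.5 gives 61.2 − 1.9×3.5 = 54.55 → no gain ✓.
Mid-fitness (own payoff 61.2 − 7.4×3.5 = 35.3): to d=0 gives 38.9 → profitable ✗; to d=5.6 gives 74.3 − 7.4×5.6 = 32.86 → no gain ✓.
Low-fitness (own payoff 38.9): to d=3.5 gives 61.2 − 9.8×3.5 = 26.9 → no gain ✓; to d=5.6 gives 74.3 − 9.8×5.6 = 19.42 → no gain ✓.
5 of the 6 constraints hold; not an equilibrium.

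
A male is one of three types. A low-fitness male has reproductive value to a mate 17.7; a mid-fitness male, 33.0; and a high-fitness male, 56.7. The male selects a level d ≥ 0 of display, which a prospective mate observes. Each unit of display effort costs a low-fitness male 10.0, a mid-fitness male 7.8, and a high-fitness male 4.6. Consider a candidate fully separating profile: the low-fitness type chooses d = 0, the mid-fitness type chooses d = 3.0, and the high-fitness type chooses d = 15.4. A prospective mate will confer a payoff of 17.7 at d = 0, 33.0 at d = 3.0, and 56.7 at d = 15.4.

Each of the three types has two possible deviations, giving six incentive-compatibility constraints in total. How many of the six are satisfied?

3

High-fitness (own payoff 56.7 − 4.6×15.4 = -14.14): to d=0 gives 17.7 → profitable ✗; to d=3.0 gives 33.0 − 4.6×3.0 = 19.2 → profitable ✗.
Low-fitness (own payoff 17.7): to d=3.0 gives 33.0 − 10.0×3.0 = 3 → no gain ✓; to d=15.4 gives 56.7 − 10.0×15.4 = -97.3 → no gain ✓.
Mid-fitness (own payoff 33.0 − 7.8×3.0 = 9.6): to d=0 gives 17.7 → profitable ✗; to d=15.4 gives 56.7 − 7.8×15.4 = -63.42 → no gain ✓.
3 of the 6 constraints hold; not an equilibrium.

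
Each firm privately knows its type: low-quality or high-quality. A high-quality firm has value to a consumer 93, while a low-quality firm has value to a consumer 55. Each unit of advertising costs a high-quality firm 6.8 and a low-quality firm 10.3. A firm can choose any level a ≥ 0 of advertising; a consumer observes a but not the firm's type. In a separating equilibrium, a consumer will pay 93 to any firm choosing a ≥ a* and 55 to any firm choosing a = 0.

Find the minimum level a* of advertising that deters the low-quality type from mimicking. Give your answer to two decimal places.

A low-quality firm choosing a = 0 receives 55.
Imitating at a* instead would pay 93 at cost 10.3·a*, netting 93 − 10.3·a*.
Indifference: 55 = 93 − 10.3·a*, so a* = (93 − 55) / 10.3 ≈ 3.69.
At a* the low-quality type's incentive constraint just binds; the high-quality type strictly prefers a* since its per-unit cost is lower.

3.69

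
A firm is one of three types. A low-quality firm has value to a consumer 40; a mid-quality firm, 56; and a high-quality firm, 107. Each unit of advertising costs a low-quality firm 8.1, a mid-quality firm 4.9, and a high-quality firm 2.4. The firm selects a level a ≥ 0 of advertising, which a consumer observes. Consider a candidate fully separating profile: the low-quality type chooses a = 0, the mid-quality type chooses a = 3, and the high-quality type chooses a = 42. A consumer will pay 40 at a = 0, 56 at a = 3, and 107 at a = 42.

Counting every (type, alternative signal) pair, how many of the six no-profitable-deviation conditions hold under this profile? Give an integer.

4

Mid-quality (own payoff 56 − 4.9×3 = 41.3): to a=0 gives 40 → no gain ✓; to a=42 gives 107 − 4.9×42 = -98.8 → no gain ✓.
Low-quality (own payoff 40): to a=3 gives 56 − 8.1×3 = 31.7 → no gain ✓; to a=42 gives 107 − 8.1×42 = -233.2 → no gain ✓.
High-quality (own payoff 107 − 2.4×42 = 6.2): to a=0 gives 40 → profitable ✗; to a=3 gives 56 − 2.4×3 = 48.8 → profitable ✗.
4 of the 6 constraints hold; not an equilibrium.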